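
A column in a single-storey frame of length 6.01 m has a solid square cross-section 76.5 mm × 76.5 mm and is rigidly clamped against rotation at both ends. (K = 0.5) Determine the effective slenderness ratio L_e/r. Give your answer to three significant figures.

For a square r = a/√12 = 76.5/√12 = 22.08 mm
L_e = K·L = 0.5 × 6.01 m = 3.005 m = 3005.0 mm
λ = L_e / r_min = 3005.0 / 22.08 = 136

λ ≈ 136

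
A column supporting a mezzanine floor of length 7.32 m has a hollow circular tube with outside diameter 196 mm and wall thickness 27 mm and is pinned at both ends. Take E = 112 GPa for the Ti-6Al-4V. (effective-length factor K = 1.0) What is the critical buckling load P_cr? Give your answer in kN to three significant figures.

Inner diameter d_i = 196 − 2×27 = 142.0 mm
I = π(d_o⁴ − d_i⁴)/64 = π(196⁴ − 142.0⁴)/64 = 5.248×10^7 mm⁴
I = 5.248×10^7 mm⁴ = 5.248×10^-5 m⁴
Effective length L_e = K·L = 1 × 7.32 = 7.320 m
P_cr = π²EI / L_e² = π² × 112×10⁹ × 5.248×10^-5 / 7.320² = 1.083×10^6 N

P_cr ≈ 1080 kN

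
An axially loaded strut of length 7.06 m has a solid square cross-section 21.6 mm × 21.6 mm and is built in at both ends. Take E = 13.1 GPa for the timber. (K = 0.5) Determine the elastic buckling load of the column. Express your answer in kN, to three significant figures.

I = a⁴/12 = 21.6⁴/12 = 1.814×10^4 mm⁴
I = 1.814×10^4 mm⁴ = 1.814×10^-8 m⁴
Effective length L_e = K·L = 0.5 × 7.06 = 3.530 m
P_cr = π²EI / L_e² = π² × 13.1×10⁹ × 1.814×10^-8 / 3.530² = 188.2 N

P_cr ≈ 0.188 kN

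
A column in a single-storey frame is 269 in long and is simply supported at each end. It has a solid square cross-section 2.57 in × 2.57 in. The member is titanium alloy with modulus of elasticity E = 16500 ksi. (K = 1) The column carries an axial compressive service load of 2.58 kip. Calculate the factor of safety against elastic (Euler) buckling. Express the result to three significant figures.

n ≈ 3.17

I = a⁴/12 = 2.57⁴/12 = 3.635 in⁴
Effective length L_e = K·L = 1 × 269 = 269.0 in
P_cr = π²EI / L_e² = π² × 16500×10³ × 3.635 / 269.0² = 8.181×10^3 lb
Factor of safety n = P_cr / P = 8.1815 / 2.58 = 3.17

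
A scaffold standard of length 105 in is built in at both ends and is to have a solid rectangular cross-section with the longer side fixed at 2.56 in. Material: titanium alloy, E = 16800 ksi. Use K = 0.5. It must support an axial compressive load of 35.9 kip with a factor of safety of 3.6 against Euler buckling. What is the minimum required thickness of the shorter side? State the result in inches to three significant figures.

b ≈ 2.16 in

Required P_cr = n·P = 3.6 × 35.9 = 129.2 kip
L_e = K·L = 0.5 × 105 = 52.50 in
Required I = P_cr·L_e²/(π²E) = 1.292×10^5 × 52.50² / (π² × 1.68×10^7) = 2.148 in⁴
Rectangle, weak axis: I_min = h·b³/12 with h = 2.56 in fixed  ⇒  b = (12I/h)^(1/3) = 2.16 in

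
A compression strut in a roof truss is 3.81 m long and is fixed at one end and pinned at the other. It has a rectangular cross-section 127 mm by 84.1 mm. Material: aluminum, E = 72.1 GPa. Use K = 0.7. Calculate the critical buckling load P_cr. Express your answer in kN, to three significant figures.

P_cr ≈ 630 kN

Buckling occurs about the weak axis: I_min = h·b³/12 with b = 84.1 mm (the shorter side).
I_min = 127×84.1³/12 = 6.295×10^6 mm⁴
I = 6.295×10^6 mm⁴ = 6.295×10^-6 m⁴
Effective length L_e = K·L = 0.7 × 3.81 = 2.667 m
P_cr = π²EI / L_e² = π² × 72.1×10⁹ × 6.295×10^-6 / 2.667² = 6.298×10^5 N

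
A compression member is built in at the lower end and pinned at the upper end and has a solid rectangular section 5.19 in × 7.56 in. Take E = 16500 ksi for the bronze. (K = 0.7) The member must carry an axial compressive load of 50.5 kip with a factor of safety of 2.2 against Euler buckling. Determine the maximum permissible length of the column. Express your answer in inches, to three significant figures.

L_max ≈ 513 in

Buckling occurs about the weak axis: I_min = h·b³/12 with b = 5.19 in (the shorter side).
I_min = 7.56×5.19³/12 = 88.07 in⁴
Required critical load P_cr = n·P = 2.2 × 50.5 = 111.1 kip = 1.111×10^5 lb
From P_cr = π²EI/(K·L)²:  L = (1/K)·√(π²EI/P_cr) = (1/0.7)·√(π²×1.65×10^7×88.07/1.111×10^5)
L = 513 in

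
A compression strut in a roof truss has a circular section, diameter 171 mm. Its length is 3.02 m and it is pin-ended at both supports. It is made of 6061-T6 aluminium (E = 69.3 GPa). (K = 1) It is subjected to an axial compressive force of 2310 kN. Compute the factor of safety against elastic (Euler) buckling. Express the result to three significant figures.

n ≈ 1.36

I = πd⁴/64 = π×171⁴/64 = 4.197×10^7 mm⁴
I = 4.197×10^7 mm⁴ = 4.197×10^-5 m⁴
Effective length L_e = K·L = 1 × 3.02 = 3.020 m
P_cr = π²EI / L_e² = π² × 69.3×10⁹ × 4.197×10^-5 / 3.020² = 3.148×10^6 N
Factor of safety n = P_cr / P = 3147.6 / 2310 = 1.36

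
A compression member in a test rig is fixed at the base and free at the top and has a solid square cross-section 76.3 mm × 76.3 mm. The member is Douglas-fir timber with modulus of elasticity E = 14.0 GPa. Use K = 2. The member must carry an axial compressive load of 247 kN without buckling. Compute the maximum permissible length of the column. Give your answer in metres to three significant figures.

I = a⁴/12 = 76.3⁴/12 = 2.824×10^6 mm⁴
I = 2.824×10^-6 m⁴
At the buckling limit P_cr = P = 2.470×10^5 N
From P_cr = π²EI/(K·L)²:  L = (1/K)·√(π²EI/P_cr) = (1/2)·√(π²×1.40×10^10×2.824×10^-6/2.470×10^5)
L = 0.628 m

L_max ≈ 0.628 m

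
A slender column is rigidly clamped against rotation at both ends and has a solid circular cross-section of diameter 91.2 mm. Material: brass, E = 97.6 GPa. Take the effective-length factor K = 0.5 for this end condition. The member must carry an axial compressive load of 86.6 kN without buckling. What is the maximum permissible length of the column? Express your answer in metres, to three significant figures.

I = πd⁴/64 = π×91.2⁴/64 = 3.396×10^6 mm⁴
I = 3.396×10^-6 m⁴
At the buckling limit P_cr = P = 8.660×10^4 N
From P_cr = π²EI/(K·L)²:  L = (1/K)·√(π²EI/P_cr) = (1/0.5)·√(π²×9.76×10^10×3.396×10^-6/8.660×10^4)
L = 12.3 m

L_max ≈ 12.3 m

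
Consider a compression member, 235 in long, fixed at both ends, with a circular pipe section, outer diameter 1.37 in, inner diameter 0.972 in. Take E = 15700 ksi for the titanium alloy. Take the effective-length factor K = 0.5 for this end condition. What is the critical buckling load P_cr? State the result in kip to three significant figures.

P_cr ≈ 1.45 kip

d_o = 1.37 in, d_i = 0.972 in
I = π(d_o⁴ − d_i⁴)/64 = π(1.37⁴ − 0.9720⁴)/64 = 0.1291 in⁴
Effective length L_e = K·L = 0.5 × 235 = 117.5 in
P_cr = π²EI / L_e² = π² × 15700×10³ × 0.1291 / 117.5² = 1.449×10^3 lb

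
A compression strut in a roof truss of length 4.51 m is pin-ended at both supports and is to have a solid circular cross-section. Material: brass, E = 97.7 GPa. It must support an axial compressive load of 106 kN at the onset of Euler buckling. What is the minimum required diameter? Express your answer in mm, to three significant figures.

L_e = K·L = 1 × 4.51 = 4.510 m
Required I = P_cr·L_e²/(π²E) = 1.060×10^5 × 4.510² / (π² × 9.77×10^10) = 2.236×10^-6 m⁴
I_req = 2.236×10^6 mm⁴
Solid circle: I = πd⁴/64  ⇒  d = (64I/π)^(1/4) = (64×2.236×10^6/π)^(1/4) = 82.2 mm

d ≈ 82.2 mm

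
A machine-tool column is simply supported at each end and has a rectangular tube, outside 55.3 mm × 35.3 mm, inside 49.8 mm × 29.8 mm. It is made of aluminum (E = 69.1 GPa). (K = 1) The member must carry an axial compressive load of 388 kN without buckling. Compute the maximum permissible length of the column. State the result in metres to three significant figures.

L_max ≈ 0.404 m

Weak-axis I_min = (h_o·b_o³ − h_i·b_i³)/12 with b_o = 35.3, b_i = 29.80 mm (shorter outer/inner sides).
I_min = (55.3×35.3³ − 49.80×29.80³)/12 = 9.288×10^4 mm⁴
I = 9.288×10^-8 m⁴
At the buckling limit P_cr = P = 3.880×10^5 N
From P_cr = π²EI/(K·L)²:  L = (1/K)·√(π²EI/P_cr) = (1/1)·√(π²×6.91×10^10×9.288×10^-8/3.880×10^5)
L = 0.404 m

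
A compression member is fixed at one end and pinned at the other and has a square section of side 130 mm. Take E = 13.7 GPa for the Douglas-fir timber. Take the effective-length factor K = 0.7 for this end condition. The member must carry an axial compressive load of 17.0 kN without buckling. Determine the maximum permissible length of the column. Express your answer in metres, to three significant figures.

L_max ≈ 19.7 m

I = a⁴/12 = 130⁴/12 = 2.380×10^7 mm⁴
I = 2.380×10^-5 m⁴
At the buckling limit P_cr = P = 1.700×10^4 N
From P_cr = π²EI/(K·L)²:  L = (1/K)·√(π²EI/P_cr) = (1/0.7)·√(π²×1.37×10^10×2.380×10^-5/1.700×10^4)
L = 19.7 m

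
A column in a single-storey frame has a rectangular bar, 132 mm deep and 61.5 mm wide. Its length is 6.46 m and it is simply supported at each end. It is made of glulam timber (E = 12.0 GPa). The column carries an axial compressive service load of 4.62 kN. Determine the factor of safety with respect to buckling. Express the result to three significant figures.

n ≈ 1.57

Buckling occurs about the weak axis: I_min = h·b³/12 with b = 61.5 mm (the shorter side).
I_min = 132×61.5³/12 = 2.559×10^6 mm⁴
I = 2.559×10^6 mm⁴ = 2.559×10^-6 m⁴
Effective length L_e = K·L = 1 × 6.46 = 6.460 m
P_cr = π²EI / L_e² = π² × 12.0×10⁹ × 2.559×10^-6 / 6.460² = 7.262×10^3 N
Factor of safety n = P_cr / P = 7.2616 / 4.62 = 1.57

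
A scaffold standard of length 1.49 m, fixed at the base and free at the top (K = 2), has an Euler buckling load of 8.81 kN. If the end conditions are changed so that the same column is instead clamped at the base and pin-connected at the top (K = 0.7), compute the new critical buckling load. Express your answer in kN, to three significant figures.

P_cr ∝ 1/K², so P_cr,new = P_cr,old × (K_old/K_new)² = 8.81 × (2/0.7)²
= 8.81 × 8.163 = 71.9 kN

P_cr ≈ 71.9 kN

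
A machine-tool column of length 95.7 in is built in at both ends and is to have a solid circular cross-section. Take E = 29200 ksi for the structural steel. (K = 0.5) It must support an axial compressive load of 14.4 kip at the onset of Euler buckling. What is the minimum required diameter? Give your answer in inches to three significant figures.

d ≈ 1.24 in

L_e = K·L = 0.5 × 95.7 = 47.85 in
Required I = P_cr·L_e²/(π²E) = 1.440×10^4 × 47.85² / (π² × 2.92×10^7) = 0.1144 in⁴
Solid circle: I = πd⁴/64  ⇒  d = (64I/π)^(1/4) = (64×0.1144/π)^(1/4) = 1.24 in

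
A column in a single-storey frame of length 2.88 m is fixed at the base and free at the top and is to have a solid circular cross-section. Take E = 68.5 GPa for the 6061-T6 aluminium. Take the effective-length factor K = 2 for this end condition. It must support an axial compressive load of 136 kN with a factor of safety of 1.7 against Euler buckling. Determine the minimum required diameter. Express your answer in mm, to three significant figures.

Required P_cr = n·P = 1.7 × 136 = 231.2 kN
L_e = K·L = 2 × 2.88 = 5.760 m
Required I = P_cr·L_e²/(π²E) = 2.312×10^5 × 5.760² / (π² × 6.85×10^10) = 1.135×10^-5 m⁴
I_req = 1.135×10^7 mm⁴
Solid circle: I = πd⁴/64  ⇒  d = (64I/π)^(1/4) = (64×1.135×10^7/π)^(1/4) = 123 mm

d ≈ 123 mm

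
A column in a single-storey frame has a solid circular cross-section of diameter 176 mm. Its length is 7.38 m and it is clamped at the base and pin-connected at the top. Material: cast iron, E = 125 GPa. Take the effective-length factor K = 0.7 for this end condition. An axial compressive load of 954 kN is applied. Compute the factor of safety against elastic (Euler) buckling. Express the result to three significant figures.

n ≈ 2.28

I = πd⁴/64 = π×176⁴/64 = 4.710×10^7 mm⁴
I = 4.710×10^7 mm⁴ = 4.710×10^-5 m⁴
Effective length L_e = K·L = 0.7 × 7.38 = 5.166 m
P_cr = π²EI / L_e² = π² × 125×10⁹ × 4.710×10^-5 / 5.166² = 2.177×10^6 N
Factor of safety n = P_cr / P = 2177.3 / 954 = 2.28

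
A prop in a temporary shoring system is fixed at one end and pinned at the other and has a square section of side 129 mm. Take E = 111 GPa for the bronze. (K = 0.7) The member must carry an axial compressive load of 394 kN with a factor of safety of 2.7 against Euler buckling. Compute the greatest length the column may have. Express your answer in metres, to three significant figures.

L_max ≈ 6.96 m

I = a⁴/12 = 129⁴/12 = 2.308×10^7 mm⁴
I = 2.308×10^-5 m⁴
Required critical load P_cr = n·P = 2.7 × 394 = 1064 kN = 1.064×10^6 N
From P_cr = π²EI/(K·L)²:  L = (1/K)·√(π²EI/P_cr) = (1/0.7)·√(π²×1.11×10^11×2.308×10^-5/1.064×10^6)
L = 6.96 m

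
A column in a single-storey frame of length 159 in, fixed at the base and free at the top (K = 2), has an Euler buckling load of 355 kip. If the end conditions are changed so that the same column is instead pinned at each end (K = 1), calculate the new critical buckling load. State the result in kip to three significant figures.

P_cr ∝ 1/K², so P_cr,new = P_cr,old × (K_old/K_new)² = 355 × (2/1)²
= 355 × 4.000 = 1420 kip

P_cr ≈ 1420 kip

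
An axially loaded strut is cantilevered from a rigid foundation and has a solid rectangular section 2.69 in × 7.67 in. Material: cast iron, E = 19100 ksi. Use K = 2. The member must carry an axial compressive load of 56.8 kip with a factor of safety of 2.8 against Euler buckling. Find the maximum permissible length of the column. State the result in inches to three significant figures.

Buckling occurs about the weak axis: I_min = h·b³/12 with b = 2.69 in (the shorter side).
I_min = 7.67×2.69³/12 = 12.44 in⁴
Required critical load P_cr = n·P = 2.8 × 56.8 = 159.0 kip = 1.590×10^5 lb
From P_cr = π²EI/(K·L)²:  L = (1/K)·√(π²EI/P_cr) = (1/2)·√(π²×1.91×10^7×12.44/1.590×10^5)
L = 60.7 in

L_max ≈ 60.7 in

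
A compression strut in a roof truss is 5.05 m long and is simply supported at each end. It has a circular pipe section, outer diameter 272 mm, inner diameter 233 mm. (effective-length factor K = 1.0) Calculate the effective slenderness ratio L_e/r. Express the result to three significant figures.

d_o = 272 mm, d_i = 233 mm
I = π(d_o⁴ − d_i⁴)/64 = π(272⁴ − 233.0⁴)/64 = 1.240×10^8 mm⁴
A = 1.547×10^4 mm²;  r_min = √(I/A) = √(1.240×10^8/1.547×10^4) = 89.54 mm
L_e = K·L = 1 × 5.05 m = 5.050 m = 5050.0 mm
λ = L_e / r_min = 5050.0 / 89.54 = 56.4

λ ≈ 56.4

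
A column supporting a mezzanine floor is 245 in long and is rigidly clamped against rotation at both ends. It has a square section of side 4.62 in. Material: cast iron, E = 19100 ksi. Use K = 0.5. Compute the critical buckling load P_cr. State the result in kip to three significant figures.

I = a⁴/12 = 4.62⁴/12 = 37.97 in⁴
Effective length L_e = K·L = 0.5 × 245 = 122.5 in
P_cr = π²EI / L_e² = π² × 19100×10³ × 37.97 / 122.5² = 4.769×10^5 lb

P_cr ≈ 477 kip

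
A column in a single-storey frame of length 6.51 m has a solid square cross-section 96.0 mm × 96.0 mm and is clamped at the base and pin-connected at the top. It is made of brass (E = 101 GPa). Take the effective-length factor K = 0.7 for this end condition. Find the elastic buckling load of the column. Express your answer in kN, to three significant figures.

I = a⁴/12 = 96.0⁴/12 = 7.078×10^6 mm⁴
I = 7.078×10^6 mm⁴ = 7.078×10^-6 m⁴
Effective length L_e = K·L = 0.7 × 6.51 = 4.557 m
P_cr = π²EI / L_e² = π² × 101×10⁹ × 7.078×10^-6 / 4.557² = 3.398×10^5 N

P_cr ≈ 340 kN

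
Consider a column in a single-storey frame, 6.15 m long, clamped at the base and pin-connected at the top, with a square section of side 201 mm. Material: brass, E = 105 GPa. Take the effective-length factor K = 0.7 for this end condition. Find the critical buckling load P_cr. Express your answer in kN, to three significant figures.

P_cr ≈ 7610 kN

I = a⁴/12 = 201⁴/12 = 1.360×10^8 mm⁴
I = 1.360×10^8 mm⁴ = 1.360×10^-4 m⁴
Effective length L_e = K·L = 0.7 × 6.15 = 4.305 m
P_cr = π²EI / L_e² = π² × 105×10⁹ × 1.360×10^-4 / 4.305² = 7.606×10^6 N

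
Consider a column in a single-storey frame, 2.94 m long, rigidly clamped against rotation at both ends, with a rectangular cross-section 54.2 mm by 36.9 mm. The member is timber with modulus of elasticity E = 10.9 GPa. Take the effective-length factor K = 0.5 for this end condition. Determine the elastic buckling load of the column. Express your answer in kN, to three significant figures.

Buckling occurs about the weak axis: I_min = h·b³/12 with b = 36.9 mm (the shorter side).
I_min = 54.2×36.9³/12 = 2.269×10^5 mm⁴
I = 2.269×10^5 mm⁴ = 2.269×10^-7 m⁴
Effective length L_e = K·L = 0.5 × 2.94 = 1.470 m
P_cr = π²EI / L_e² = π² × 10.9×10⁹ × 2.269×10^-7 / 1.470² = 1.130×10^4 N

P_cr ≈ 11.3 kN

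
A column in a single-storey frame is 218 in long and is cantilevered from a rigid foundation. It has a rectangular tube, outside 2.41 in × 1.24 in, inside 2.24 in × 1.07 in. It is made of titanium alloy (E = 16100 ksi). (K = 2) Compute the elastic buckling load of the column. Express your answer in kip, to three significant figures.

Weak-axis I_min = (h_o·b_o³ − h_i·b_i³)/12 with b_o = 1.24, b_i = 1.070 in (shorter outer/inner sides).
I_min = (2.41×1.24³ − 2.240×1.070³)/12 = 0.1542 in⁴
Effective length L_e = K·L = 2 × 218 = 436.0 in
P_cr = π²EI / L_e² = π² × 16100×10³ × 0.1542 / 436.0² = 128.9 lb

P_cr ≈ 0.129 kip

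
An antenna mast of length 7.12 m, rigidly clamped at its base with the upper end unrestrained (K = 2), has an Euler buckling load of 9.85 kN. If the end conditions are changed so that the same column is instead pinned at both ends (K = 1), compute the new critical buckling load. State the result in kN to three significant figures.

P_cr ≈ 39.4 kN

P_cr ∝ 1/K², so P_cr,new = P_cr,old × (K_old/K_new)² = 9.85 × (2/1)²
= 9.85 × 4.000 = 39.4 kN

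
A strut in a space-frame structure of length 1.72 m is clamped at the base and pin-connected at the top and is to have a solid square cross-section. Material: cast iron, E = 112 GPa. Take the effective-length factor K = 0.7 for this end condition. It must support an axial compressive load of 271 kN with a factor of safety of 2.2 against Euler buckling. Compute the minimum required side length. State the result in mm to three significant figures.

a ≈ 55.3 mm

Required P_cr = n·P = 2.2 × 271 = 596.2 kN
L_e = K·L = 0.7 × 1.72 = 1.204 m
Required I = P_cr·L_e²/(π²E) = 5.962×10^5 × 1.204² / (π² × 1.12×10^11) = 7.819×10^-7 m⁴
I_req = 7.819×10^5 mm⁴
Solid square: I = a⁴/12  ⇒  a = (12I)^(1/4) = (12×7.819×10^5)^(1/4) = 55.3 mm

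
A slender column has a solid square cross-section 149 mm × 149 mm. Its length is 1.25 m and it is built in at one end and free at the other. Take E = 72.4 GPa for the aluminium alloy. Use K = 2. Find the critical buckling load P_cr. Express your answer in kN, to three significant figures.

P_cr ≈ 4700 kN

I = a⁴/12 = 149⁴/12 = 4.107×10^7 mm⁴
I = 4.107×10^7 mm⁴ = 4.107×10^-5 m⁴
Effective length L_e = K·L = 2 × 1.25 = 2.500 m
P_cr = π²EI / L_e² = π² × 72.4×10⁹ × 4.107×10^-5 / 2.500² = 4.696×10^6 N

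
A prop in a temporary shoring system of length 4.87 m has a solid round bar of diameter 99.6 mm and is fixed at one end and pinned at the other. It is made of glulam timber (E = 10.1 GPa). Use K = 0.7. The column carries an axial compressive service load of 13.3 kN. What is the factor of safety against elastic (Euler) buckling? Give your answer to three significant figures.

I = πd⁴/64 = π×99.6⁴/64 = 4.831×10^6 mm⁴
I = 4.831×10^6 mm⁴ = 4.831×10^-6 m⁴
Effective length L_e = K·L = 0.7 × 4.87 = 3.409 m
P_cr = π²EI / L_e² = π² × 10.1×10⁹ × 4.831×10^-6 / 3.409² = 4.144×10^4 N
Factor of safety n = P_cr / P = 41.436 / 13.3 = 3.12

n ≈ 3.12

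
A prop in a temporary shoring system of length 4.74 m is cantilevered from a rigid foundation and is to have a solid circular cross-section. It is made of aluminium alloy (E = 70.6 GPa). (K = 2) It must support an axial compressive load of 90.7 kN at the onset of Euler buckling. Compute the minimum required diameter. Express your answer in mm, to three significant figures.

d ≈ 124 mm

L_e = K·L = 2 × 4.74 = 9.480 m
Required I = P_cr·L_e²/(π²E) = 9.070×10^4 × 9.480² / (π² × 7.06×10^10) = 1.170×10^-5 m⁴
I_req = 1.170×10^7 mm⁴
Solid circle: I = πd⁴/64  ⇒  d = (64I/π)^(1/4) = (64×1.170×10^7/π)^(1/4) = 124 mm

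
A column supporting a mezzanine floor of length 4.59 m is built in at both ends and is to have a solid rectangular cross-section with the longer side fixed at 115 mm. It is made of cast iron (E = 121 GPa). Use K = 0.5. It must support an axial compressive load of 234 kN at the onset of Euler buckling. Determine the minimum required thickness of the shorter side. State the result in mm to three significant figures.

L_e = K·L = 0.5 × 4.59 = 2.295 m
Required I = P_cr·L_e²/(π²E) = 2.340×10^5 × 2.295² / (π² × 1.21×10^11) = 1.032×10^-6 m⁴
I_req = 1.032×10^6 mm⁴
Rectangle, weak axis: I_min = h·b³/12 with h = 115 mm fixed  ⇒  b = (12I/h)^(1/3) = 47.6 mm

b ≈ 47.6 mm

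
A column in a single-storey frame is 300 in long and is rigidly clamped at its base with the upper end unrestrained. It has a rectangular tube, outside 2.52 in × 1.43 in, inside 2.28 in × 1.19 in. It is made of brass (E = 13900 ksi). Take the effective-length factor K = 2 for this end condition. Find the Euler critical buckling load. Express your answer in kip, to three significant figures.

Weak-axis I_min = (h_o·b_o³ − h_i·b_i³)/12 with b_o = 1.43, b_i = 1.190 in (shorter outer/inner sides).
I_min = (2.52×1.43³ − 2.280×1.190³)/12 = 0.2939 in⁴
Effective length L_e = K·L = 2 × 300 = 600.0 in
P_cr = π²EI / L_e² = π² × 13900×10³ × 0.2939 / 600.0² = 112.0 lb

P_cr ≈ 0.112 kip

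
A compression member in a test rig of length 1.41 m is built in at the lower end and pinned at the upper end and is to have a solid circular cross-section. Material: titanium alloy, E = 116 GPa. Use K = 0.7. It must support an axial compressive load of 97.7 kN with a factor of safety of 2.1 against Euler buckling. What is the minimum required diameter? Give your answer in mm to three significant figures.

Required P_cr = n·P = 2.1 × 97.7 = 205.2 kN
L_e = K·L = 0.7 × 1.41 = 0.9870 m
Required I = P_cr·L_e²/(π²E) = 2.052×10^5 × 0.9870² / (π² × 1.16×10^11) = 1.746×10^-7 m⁴
I_req = 1.746×10^5 mm⁴
Solid circle: I = πd⁴/64  ⇒  d = (64I/π)^(1/4) = (64×1.746×10^5/π)^(1/4) = 43.4 mm

d ≈ 43.4 mm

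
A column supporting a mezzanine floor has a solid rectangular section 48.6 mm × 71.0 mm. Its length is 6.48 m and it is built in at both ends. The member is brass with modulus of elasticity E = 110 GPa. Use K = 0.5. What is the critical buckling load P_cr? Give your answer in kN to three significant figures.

P_cr ≈ 70.2 kN

Buckling occurs about the weak axis: I_min = h·b³/12 with b = 48.6 mm (the shorter side).
I_min = 71.0×48.6³/12 = 6.792×10^5 mm⁴
I = 6.792×10^5 mm⁴ = 6.792×10^-7 m⁴
Effective length L_e = K·L = 0.5 × 6.48 = 3.240 m
P_cr = π²EI / L_e² = π² × 110×10⁹ × 6.792×10^-7 / 3.240² = 7.024×10^4 N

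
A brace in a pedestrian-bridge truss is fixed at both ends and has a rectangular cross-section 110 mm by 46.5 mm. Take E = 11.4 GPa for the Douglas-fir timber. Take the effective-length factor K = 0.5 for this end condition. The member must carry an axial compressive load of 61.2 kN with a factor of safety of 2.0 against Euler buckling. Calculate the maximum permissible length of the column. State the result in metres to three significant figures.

L_max ≈ 1.84 m

Buckling occurs about the weak axis: I_min = h·b³/12 with b = 46.5 mm (the shorter side).
I_min = 110×46.5³/12 = 9.217×10^5 mm⁴
I = 9.217×10^-7 m⁴
Required critical load P_cr = n·P = 2.0 × 61.2 = 122.4 kN = 1.224×10^5 N
From P_cr = π²EI/(K·L)²:  L = (1/K)·√(π²EI/P_cr) = (1/0.5)·√(π²×1.14×10^10×9.217×10^-7/1.224×10^5)
L = 1.84 m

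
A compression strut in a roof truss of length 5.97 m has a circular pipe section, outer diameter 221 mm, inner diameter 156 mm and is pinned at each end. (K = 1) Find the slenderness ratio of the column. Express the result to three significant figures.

λ ≈ 88.3

d_o = 221 mm, d_i = 156 mm
I = π(d_o⁴ − d_i⁴)/64 = π(221⁴ − 156.0⁴)/64 = 8.802×10^7 mm⁴
A = 1.925×10^4 mm²;  r_min = √(I/A) = √(8.802×10^7/1.925×10^4) = 67.63 mm
L_e = K·L = 1 × 5.97 m = 5.970 m = 5970.0 mm
λ = L_e / r_min = 5970.0 / 67.63 = 88.3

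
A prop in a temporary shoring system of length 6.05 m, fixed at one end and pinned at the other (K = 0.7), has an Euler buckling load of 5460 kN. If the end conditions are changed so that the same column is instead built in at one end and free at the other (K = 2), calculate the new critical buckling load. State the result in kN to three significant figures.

P_cr ∝ 1/K², so P_cr,new = P_cr,old × (K_old/K_new)² = 5460 × (0.7/2)²
= 5460 × 0.1225 = 669 kN

P_cr ≈ 669 kN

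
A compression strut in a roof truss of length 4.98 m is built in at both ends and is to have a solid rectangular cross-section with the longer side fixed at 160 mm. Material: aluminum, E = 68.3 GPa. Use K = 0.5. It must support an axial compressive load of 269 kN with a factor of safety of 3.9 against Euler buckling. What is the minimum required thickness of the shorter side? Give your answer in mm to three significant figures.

b ≈ 89.8 mm

Required P_cr = n·P = 3.9 × 269 = 1049 kN
L_e = K·L = 0.5 × 4.98 = 2.490 m
Required I = P_cr·L_e²/(π²E) = 1.049×10^6 × 2.490² / (π² × 6.83×10^10) = 9.649×10^-6 m⁴
I_req = 9.649×10^6 mm⁴
Rectangle, weak axis: I_min = h·b³/12 with h = 160 mm fixed  ⇒  b = (12I/h)^(1/3) = 89.8 mm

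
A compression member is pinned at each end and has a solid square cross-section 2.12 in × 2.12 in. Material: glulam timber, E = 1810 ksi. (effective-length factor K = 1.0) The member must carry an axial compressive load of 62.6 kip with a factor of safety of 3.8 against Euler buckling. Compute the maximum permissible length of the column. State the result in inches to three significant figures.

I = a⁴/12 = 2.12⁴/12 = 1.683 in⁴
Required critical load P_cr = n·P = 3.8 × 62.6 = 237.9 kip = 2.379×10^5 lb
From P_cr = π²EI/(K·L)²:  L = (1/K)·√(π²EI/P_cr) = (1/1)·√(π²×1.81×10^6×1.683/2.379×10^5)
L = 11.2 in

L_max ≈ 11.2 in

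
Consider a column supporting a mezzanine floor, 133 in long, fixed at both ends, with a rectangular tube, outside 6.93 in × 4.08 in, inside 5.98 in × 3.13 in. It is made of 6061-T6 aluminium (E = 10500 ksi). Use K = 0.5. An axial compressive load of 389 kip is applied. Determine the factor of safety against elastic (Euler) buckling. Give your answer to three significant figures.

n ≈ 1.44

Weak-axis I_min = (h_o·b_o³ − h_i·b_i³)/12 with b_o = 4.08, b_i = 3.130 in (shorter outer/inner sides).
I_min = (6.93×4.08³ − 5.980×3.130³)/12 = 23.94 in⁴
Effective length L_e = K·L = 0.5 × 133 = 66.50 in
P_cr = π²EI / L_e² = π² × 10500×10³ × 23.94 / 66.50² = 5.610×10^5 lb
Factor of safety n = P_cr / P = 561.04 / 389 = 1.44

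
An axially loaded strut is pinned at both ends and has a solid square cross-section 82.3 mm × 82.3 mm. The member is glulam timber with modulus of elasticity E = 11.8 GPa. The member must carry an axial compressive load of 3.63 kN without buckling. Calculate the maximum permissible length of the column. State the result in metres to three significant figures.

I = a⁴/12 = 82.3⁴/12 = 3.823×10^6 mm⁴
I = 3.823×10^-6 m⁴
At the buckling limit P_cr = P = 3.630×10^3 N
From P_cr = π²EI/(K·L)²:  L = (1/K)·√(π²EI/P_cr) = (1/1)·√(π²×1.18×10^10×3.823×10^-6/3.630×10^3)
L = 11.1 m

L_max ≈ 11.1 m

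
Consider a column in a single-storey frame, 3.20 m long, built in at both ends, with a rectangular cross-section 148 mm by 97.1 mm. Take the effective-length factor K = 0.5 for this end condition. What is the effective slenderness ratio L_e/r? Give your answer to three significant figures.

For a rectangle r_min = b/√12 = 97.1/√12 = 28.03 mm
L_e = K·L = 0.5 × 3.20 m = 1.600 m = 1600.0 mm
λ = L_e / r_min = 1600.0 / 28.03 = 57.1

λ ≈ 57.1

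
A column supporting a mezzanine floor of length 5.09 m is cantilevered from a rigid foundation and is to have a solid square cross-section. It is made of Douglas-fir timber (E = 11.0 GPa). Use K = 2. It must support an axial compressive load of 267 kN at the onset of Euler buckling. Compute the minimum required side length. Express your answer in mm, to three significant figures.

a ≈ 235 mm

L_e = K·L = 2 × 5.09 = 10.18 m
Required I = P_cr·L_e²/(π²E) = 2.670×10^5 × 10.18² / (π² × 1.10×10^10) = 2.549×10^-4 m⁴
I_req = 2.549×10^8 mm⁴
Solid square: I = a⁴/12  ⇒  a = (12I)^(1/4) = (12×2.549×10^8)^(1/4) = 235 mm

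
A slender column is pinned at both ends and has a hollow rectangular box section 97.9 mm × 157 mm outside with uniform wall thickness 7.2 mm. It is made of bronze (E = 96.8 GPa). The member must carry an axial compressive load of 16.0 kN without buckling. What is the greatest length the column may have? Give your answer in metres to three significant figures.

L_max ≈ 17.9 m

Inner dimensions: h_i = 157 − 2×7.2 = 142.6 mm, b_i = 97.9 − 2×7.2 = 83.50 mm
Weak-axis I_min = (h_o·b_o³ − h_i·b_i³)/12 with b_o = 97.9, b_i = 83.50 mm (shorter outer/inner sides).
I_min = (157×97.9³ − 142.6×83.50³)/12 = 5.358×10^6 mm⁴
I = 5.358×10^-6 m⁴
At the buckling limit P_cr = P = 1.600×10^4 N
From P_cr = π²EI/(K·L)²:  L = (1/K)·√(π²EI/P_cr) = (1/1)·√(π²×9.68×10^10×5.358×10^-6/1.600×10^4)
L = 17.9 m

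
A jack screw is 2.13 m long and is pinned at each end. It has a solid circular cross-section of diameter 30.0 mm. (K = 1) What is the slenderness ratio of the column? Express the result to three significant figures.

I = πd⁴/64 = π×30.0⁴/64 = 3.976×10^4 mm⁴
A = 706.9 mm²;  r_min = √(I/A) = √(3.976×10^4/706.9) = 7.500 mm
L_e = K·L = 1 × 2.13 m = 2.130 m = 2130.0 mm
λ = L_e / r_min = 2130.0 / 7.500 = 284

λ ≈ 284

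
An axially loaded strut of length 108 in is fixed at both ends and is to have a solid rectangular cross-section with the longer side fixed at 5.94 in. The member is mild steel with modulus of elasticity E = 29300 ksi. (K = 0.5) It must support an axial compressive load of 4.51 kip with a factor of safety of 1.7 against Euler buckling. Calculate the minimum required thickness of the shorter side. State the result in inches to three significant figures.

Required P_cr = n·P = 1.7 × 4.51 = 7.667 kip
L_e = K·L = 0.5 × 108 = 54.00 in
Required I = P_cr·L_e²/(π²E) = 7.667×10^3 × 54.00² / (π² × 2.93×10^7) = 7.731×10^-2 in⁴
Rectangle, weak axis: I_min = h·b³/12 with h = 5.94 in fixed  ⇒  b = (12I/h)^(1/3) = 0.539 in

b ≈ 0.539 in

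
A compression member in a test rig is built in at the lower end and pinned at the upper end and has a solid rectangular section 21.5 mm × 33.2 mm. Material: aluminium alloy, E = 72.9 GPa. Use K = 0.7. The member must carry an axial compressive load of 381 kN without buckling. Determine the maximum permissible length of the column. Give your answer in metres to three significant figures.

L_max ≈ 0.326 m

Buckling occurs about the weak axis: I_min = h·b³/12 with b = 21.5 mm (the shorter side).
I_min = 33.2×21.5³/12 = 2.750×10^4 mm⁴
I = 2.750×10^-8 m⁴
At the buckling limit P_cr = P = 3.810×10^5 N
From P_cr = π²EI/(K·L)²:  L = (1/K)·√(π²EI/P_cr) = (1/0.7)·√(π²×7.29×10^10×2.750×10^-8/3.810×10^5)
L = 0.326 m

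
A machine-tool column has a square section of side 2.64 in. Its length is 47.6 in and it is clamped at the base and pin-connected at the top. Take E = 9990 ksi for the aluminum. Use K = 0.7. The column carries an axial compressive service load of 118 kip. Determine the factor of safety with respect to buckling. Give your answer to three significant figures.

n ≈ 3.05

I = a⁴/12 = 2.64⁴/12 = 4.048 in⁴
Effective length L_e = K·L = 0.7 × 47.6 = 33.32 in
P_cr = π²EI / L_e² = π² × 9990×10³ × 4.048 / 33.32² = 3.595×10^5 lb
Factor of safety n = P_cr / P = 359.49 / 118 = 3.05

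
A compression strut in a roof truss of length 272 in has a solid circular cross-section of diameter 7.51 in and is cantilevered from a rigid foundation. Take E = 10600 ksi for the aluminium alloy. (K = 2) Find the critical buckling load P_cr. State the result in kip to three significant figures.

I = πd⁴/64 = π×7.51⁴/64 = 156.1 in⁴
Effective length L_e = K·L = 2 × 272 = 544.0 in
P_cr = π²EI / L_e² = π² × 10600×10³ × 156.1 / 544.0² = 5.520×10^4 lb

P_cr ≈ 55.2 kip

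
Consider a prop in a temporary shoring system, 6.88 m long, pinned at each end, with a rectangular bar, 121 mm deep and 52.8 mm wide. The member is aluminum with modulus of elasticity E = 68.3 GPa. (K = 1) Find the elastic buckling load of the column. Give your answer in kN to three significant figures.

Buckling occurs about the weak axis: I_min = h·b³/12 with b = 52.8 mm (the shorter side).
I_min = 121×52.8³/12 = 1.484×10^6 mm⁴
I = 1.484×10^6 mm⁴ = 1.484×10^-6 m⁴
Effective length L_e = K·L = 1 × 6.88 = 6.880 m
P_cr = π²EI / L_e² = π² × 68.3×10⁹ × 1.484×10^-6 / 6.880² = 2.114×10^4 N

P_cr ≈ 21.1 kN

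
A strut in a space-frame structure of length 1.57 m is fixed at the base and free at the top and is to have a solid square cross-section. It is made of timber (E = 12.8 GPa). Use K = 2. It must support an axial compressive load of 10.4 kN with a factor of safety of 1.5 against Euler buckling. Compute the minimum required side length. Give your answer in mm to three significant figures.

a ≈ 61.8 mm

Required P_cr = n·P = 1.5 × 10.4 = 15.60 kN
L_e = K·L = 2 × 1.57 = 3.140 m
Required I = P_cr·L_e²/(π²E) = 1.560×10^4 × 3.140² / (π² × 1.28×10^10) = 1.218×10^-6 m⁴
I_req = 1.218×10^6 mm⁴
Solid square: I = a⁴/12  ⇒  a = (12I)^(1/4) = (12×1.218×10^6)^(1/4) = 61.8 mm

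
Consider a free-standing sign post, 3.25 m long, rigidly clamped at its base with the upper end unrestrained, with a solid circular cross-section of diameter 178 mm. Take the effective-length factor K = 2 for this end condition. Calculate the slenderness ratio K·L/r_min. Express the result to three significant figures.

λ ≈ 146

I = πd⁴/64 = π×178⁴/64 = 4.928×10^7 mm⁴
A = 2.488×10^4 mm²;  r_min = √(I/A) = √(4.928×10^7/2.488×10^4) = 44.50 mm
L_e = K·L = 2 × 3.25 m = 6.500 m = 6500.0 mm
λ = L_e / r_min = 6500.0 / 44.50 = 146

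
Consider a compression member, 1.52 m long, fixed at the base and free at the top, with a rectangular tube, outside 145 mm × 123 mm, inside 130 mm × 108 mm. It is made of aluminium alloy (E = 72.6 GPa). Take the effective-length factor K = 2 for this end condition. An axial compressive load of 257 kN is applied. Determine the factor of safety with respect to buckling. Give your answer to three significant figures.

n ≈ 2.67

Weak-axis I_min = (h_o·b_o³ − h_i·b_i³)/12 with b_o = 123, b_i = 108.0 mm (shorter outer/inner sides).
I_min = (145×123³ − 130.0×108.0³)/12 = 8.839×10^6 mm⁴
I = 8.839×10^6 mm⁴ = 8.839×10^-6 m⁴
Effective length L_e = K·L = 2 × 1.52 = 3.040 m
P_cr = π²EI / L_e² = π² × 72.6×10⁹ × 8.839×10^-6 / 3.040² = 6.853×10^5 N
Factor of safety n = P_cr / P = 685.29 / 257 = 2.67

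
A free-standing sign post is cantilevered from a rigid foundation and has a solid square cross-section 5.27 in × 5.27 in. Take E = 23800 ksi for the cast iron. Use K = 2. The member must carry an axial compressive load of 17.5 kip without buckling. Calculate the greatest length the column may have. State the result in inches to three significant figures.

I = a⁴/12 = 5.27⁴/12 = 64.28 in⁴
At the buckling limit P_cr = P = 1.750×10^4 lb
From P_cr = π²EI/(K·L)²:  L = (1/K)·√(π²EI/P_cr) = (1/2)·√(π²×2.38×10^7×64.28/1.750×10^4)
L = 464 in

L_max ≈ 464 in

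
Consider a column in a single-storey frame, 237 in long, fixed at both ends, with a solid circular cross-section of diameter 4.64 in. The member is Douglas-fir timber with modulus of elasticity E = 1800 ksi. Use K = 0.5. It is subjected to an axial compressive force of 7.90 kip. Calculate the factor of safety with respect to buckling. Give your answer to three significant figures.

I = πd⁴/64 = π×4.64⁴/64 = 22.75 in⁴
Effective length L_e = K·L = 0.5 × 237 = 118.5 in
P_cr = π²EI / L_e² = π² × 1800×10³ × 22.75 / 118.5² = 2.879×10^4 lb
Factor of safety n = P_cr / P = 28.786 / 7.90 = 3.64

n ≈ 3.64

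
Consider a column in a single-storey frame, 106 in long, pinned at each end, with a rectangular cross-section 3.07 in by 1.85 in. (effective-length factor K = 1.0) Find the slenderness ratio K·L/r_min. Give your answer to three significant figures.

For a rectangle r_min = b/√12 = 1.85/√12 = 0.5340 in
L_e = K·L = 1 × 106 = 106.0 in
λ = L_e / r_min = 106.00 / 0.5340 = 198

λ ≈ 198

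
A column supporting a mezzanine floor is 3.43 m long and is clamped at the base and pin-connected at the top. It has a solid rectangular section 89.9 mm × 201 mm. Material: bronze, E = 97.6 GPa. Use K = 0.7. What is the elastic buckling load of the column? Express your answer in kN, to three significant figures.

Buckling occurs about the weak axis: I_min = h·b³/12 with b = 89.9 mm (the shorter side).
I_min = 201×89.9³/12 = 1.217×10^7 mm⁴
I = 1.217×10^7 mm⁴ = 1.217×10^-5 m⁴
Effective length L_e = K·L = 0.7 × 3.43 = 2.401 m
P_cr = π²EI / L_e² = π² × 97.6×10⁹ × 1.217×10^-5 / 2.401² = 2.034×10^6 N

P_cr ≈ 2030 kN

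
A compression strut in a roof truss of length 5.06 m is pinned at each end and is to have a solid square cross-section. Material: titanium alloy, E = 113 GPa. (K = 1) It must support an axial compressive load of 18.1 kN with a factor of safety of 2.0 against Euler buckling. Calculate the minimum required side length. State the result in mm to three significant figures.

Required P_cr = n·P = 2.0 × 18.1 = 36.20 kN
L_e = K·L = 1 × 5.06 = 5.060 m
Required I = P_cr·L_e²/(π²E) = 3.620×10^4 × 5.060² / (π² × 1.13×10^11) = 8.311×10^-7 m⁴
I_req = 8.311×10^5 mm⁴
Solid square: I = a⁴/12  ⇒  a = (12I)^(1/4) = (12×8.311×10^5)^(1/4) = 56.2 mm

a ≈ 56.2 mm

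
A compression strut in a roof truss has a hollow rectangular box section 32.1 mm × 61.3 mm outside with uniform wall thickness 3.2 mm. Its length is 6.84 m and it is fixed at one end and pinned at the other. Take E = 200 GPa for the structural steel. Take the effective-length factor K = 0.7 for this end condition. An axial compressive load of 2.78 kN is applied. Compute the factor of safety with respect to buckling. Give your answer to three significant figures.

n ≈ 2.83

Inner dimensions: h_i = 61.3 − 2×3.2 = 54.90 mm, b_i = 32.1 − 2×3.2 = 25.70 mm
Weak-axis I_min = (h_o·b_o³ − h_i·b_i³)/12 with b_o = 32.1, b_i = 25.70 mm (shorter outer/inner sides).
I_min = (61.3×32.1³ − 54.90×25.70³)/12 = 9.131×10^4 mm⁴
I = 9.131×10^4 mm⁴ = 9.131×10^-8 m⁴
Effective length L_e = K·L = 0.7 × 6.84 = 4.788 m
P_cr = π²EI / L_e² = π² × 200×10⁹ × 9.131×10^-8 / 4.788² = 7.862×10^3 N
Factor of safety n = P_cr / P = 7.8617 / 2.78 = 2.83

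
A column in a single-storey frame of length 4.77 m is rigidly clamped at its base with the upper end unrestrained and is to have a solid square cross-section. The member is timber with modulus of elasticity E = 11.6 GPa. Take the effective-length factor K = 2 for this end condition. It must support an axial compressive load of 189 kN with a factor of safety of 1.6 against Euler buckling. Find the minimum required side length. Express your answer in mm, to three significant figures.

Required P_cr = n·P = 1.6 × 189 = 302.4 kN
L_e = K·L = 2 × 4.77 = 9.540 m
Required I = P_cr·L_e²/(π²E) = 3.024×10^5 × 9.540² / (π² × 1.16×10^10) = 2.404×10^-4 m⁴
I_req = 2.404×10^8 mm⁴
Solid square: I = a⁴/12  ⇒  a = (12I)^(1/4) = (12×2.404×10^8)^(1/4) = 232 mm

a ≈ 232 mm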